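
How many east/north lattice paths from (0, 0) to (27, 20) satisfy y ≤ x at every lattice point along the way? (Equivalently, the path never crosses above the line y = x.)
Number of paths = 2789279908316

By the reflection principle (André's argument), the number of monotone paths to (27, 20) with n ≤ m that never go above y = x is C(47, 27) − C(47, 28) = 9762479679106 − 6973199770790 = 2789279908316.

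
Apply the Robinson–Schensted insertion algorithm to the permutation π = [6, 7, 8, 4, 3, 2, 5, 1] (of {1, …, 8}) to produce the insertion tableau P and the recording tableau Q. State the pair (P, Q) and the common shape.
P = [1, 5, 8] / [2, 7] / [3] / [4] / [6];  Q = [1, 2, 3] / [4, 7] / [5] / [6] / [8];  common shape = (3, 2, 1, 1, 1)

Row-insert the values π_1, π_2, … into P one at a time, bumping the leftmost entry strictly greater than the inserted value down to the next row. The recording tableau Q records, in position (i, j), the step at which that cell was added to P.
  Insert 6 (step 1): P = [6];  Q = [1]
  Insert 7 (step 2): P = [6, 7];  Q = [1, 2]
  Insert 8 (step 3): P = [6, 7, 8];  Q = [1, 2, 3]
  Insert 4 (step 4): P = [4, 7, 8] / [6];  Q = [1, 2, 3] / [4]
  Insert 3 (step 5): P = [3, 7, 8] / [4] / [6];  Q = [1, 2, 3] / [4] / [5]
  Insert 2 (step 6): P = [2, 7, 8] / [3] / [4] / [6];  Q = [1, 2, 3] / [4] / [5] / [6]
  Insert 5 (step 7): P = [2, 5, 8] / [3, 7] / [4] / [6];  Q = [1, 2, 3] / [4, 7] / [5] / [6]
  Insert 1 (step 8): P = [1, 5, 8] / [2, 7] / [3] / [4] / [6];  Q = [1, 2, 3] / [4, 7] / [5] / [6] / [8]
Final shape: (3, 2, 1, 1, 1).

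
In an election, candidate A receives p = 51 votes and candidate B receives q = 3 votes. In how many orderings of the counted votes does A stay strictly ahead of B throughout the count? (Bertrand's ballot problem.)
Strict-lead orderings = 22048

Total orderings of the 54 votes with 51 for A: C(54, 51) = 24804. By the Bertrand ballot formula (Cycle Lemma / reflection principle), the number of orderings in which A is strictly ahead of B throughout is (p − q)/(p + q) · C(p + q, p) = (51 − 3)/(51 + 3) · 24804 = 22048.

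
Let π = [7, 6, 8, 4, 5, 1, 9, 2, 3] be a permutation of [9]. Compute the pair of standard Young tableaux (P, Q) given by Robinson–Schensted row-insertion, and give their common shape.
P = [1, 2, 3] / [4, 5, 9] / [6, 8] / [7];  Q = [1, 3, 7] / [2, 5, 9] / [4, 8] / [6];  common shape = (3, 3, 2, 1)

Row-insert the values π_1, π_2, … into P one at a time, bumping the leftmost entry strictly greater than the inserted value down to the next row. The recording tableau Q records, in position (i, j), the step at which that cell was added to P.
  Insert 7 (step 1): P = [7];  Q = [1]
  Insert 6 (step 2): P = [6] / [7];  Q = [1] / [2]
  Insert 8 (step 3): P = [6, 8] / [7];  Q = [1, 3] / [2]
  Insert 4 (step 4): P = [4, 8] / [6] / [7];  Q = [1, 3] / [2] / [4]
  Insert 5 (step 5): P = [4, 5] / [6, 8] / [7];  Q = [1, 3] / [2, 5] / [4]
  Insert 1 (step 6): P = [1, 5] / [4, 8] / [6] / [7];  Q = [1, 3] / [2, 5] / [4] / [6]
  Insert 9 (step 7): P = [1, 5, 9] / [4, 8] / [6] / [7];  Q = [1, 3, 7] / [2, 5] / [4] / [6]
  Insert 2 (step 8): P = [1, 2, 9] / [4, 5] / [6, 8] / [7];  Q = [1, 3, 7] / [2, 5] / [4, 8] / [6]
  Insert 3 (step 9): P = [1, 2, 3] / [4, 5, 9] / [6, 8] / [7];  Q = [1, 3, 7] / [2, 5, 9] / [4, 8] / [6]
Final shape: (3, 3, 2, 1).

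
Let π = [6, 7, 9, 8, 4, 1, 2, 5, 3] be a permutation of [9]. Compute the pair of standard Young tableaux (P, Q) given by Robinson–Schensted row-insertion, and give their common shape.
P = [1, 2, 3] / [4, 5, 8] / [6, 7] / [9];  Q = [1, 2, 3] / [4, 7, 8] / [5, 9] / [6];  common shape = (3, 3, 2, 1)

Row-insert the values π_1, π_2, … into P one at a time, bumping the leftmost entry strictly greater than the inserted value down to the next row. The recording tableau Q records, in position (i, j), the step at which that cell was added to P.
  Insert 6 (step 1): P = [6];  Q = [1]
  Insert 7 (step 2): P = [6, 7];  Q = [1, 2]
  Insert 9 (step 3): P = [6, 7, 9];  Q = [1, 2, 3]
  Insert 8 (step 4): P = [6, 7, 8] / [9];  Q = [1, 2, 3] / [4]
  Insert 4 (step 5): P = [4, 7, 8] / [6] / [9];  Q = [1, 2, 3] / [4] / [5]
  Insert 1 (step 6): P = [1, 7, 8] / [4] / [6] / [9];  Q = [1, 2, 3] / [4] / [5] / [6]
  Insert 2 (step 7): P = [1, 2, 8] / [4, 7] / [6] / [9];  Q = [1, 2, 3] / [4, 7] / [5] / [6]
  Insert 5 (step 8): P = [1, 2, 5] / [4, 7, 8] / [6] / [9];  Q = [1, 2, 3] / [4, 7, 8] / [5] / [6]
  Insert 3 (step 9): P = [1, 2, 3] / [4, 5, 8] / [6, 7] / [9];  Q = [1, 2, 3] / [4, 7, 8] / [5, 9] / [6]
Final shape: (3, 3, 2, 1).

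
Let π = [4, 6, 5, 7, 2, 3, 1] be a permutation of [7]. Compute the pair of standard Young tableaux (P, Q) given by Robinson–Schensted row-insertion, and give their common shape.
P = [1, 3, 7] / [2, 5] / [4] / [6];  Q = [1, 2, 4] / [3, 6] / [5] / [7];  common shape = (3, 2, 1, 1)

Row-insert the values π_1, π_2, … into P one at a time, bumping the leftmost entry strictly greater than the inserted value down to the next row. The recording tableau Q records, in position (i, j), the step at which that cell was added to P.
  Insert 4 (step 1): P = [4];  Q = [1]
  Insert 6 (step 2): P = [4, 6];  Q = [1, 2]
  Insert 5 (step 3): P = [4, 5] / [6];  Q = [1, 2] / [3]
  Insert 7 (step 4): P = [4, 5, 7] / [6];  Q = [1, 2, 4] / [3]
  Insert 2 (step 5): P = [2, 5, 7] / [4] / [6];  Q = [1, 2, 4] / [3] / [5]
  Insert 3 (step 6): P = [2, 3, 7] / [4, 5] / [6];  Q = [1, 2, 4] / [3, 6] / [5]
  Insert 1 (step 7): P = [1, 3, 7] / [2, 5] / [4] / [6];  Q = [1, 2, 4] / [3, 6] / [5] / [7]
Final shape: (3, 2, 1, 1).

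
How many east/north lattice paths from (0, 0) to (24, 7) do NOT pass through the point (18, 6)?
Number of paths = 1687403

Total paths from (0, 0) to (24, 7): C(31, 24) = 2629575. Paths through (18, 6): (paths (0, 0) → (18, 6)) × (paths (18, 6) → (24, 7)) = C(24, 18) · C(7, 6) = 134596 · 7 = 942172. Avoidance count = 2629575 − 942172 = 1687403.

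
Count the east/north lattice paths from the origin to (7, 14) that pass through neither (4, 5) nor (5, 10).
Number of paths = 54855

Inclusion–exclusion. Total paths: C(21, 7) = 116280. Through P₁: C(9, 4)·C(12, 3) = 27720. Through P₂: C(15, 5)·C(6, 2) = 45045. Since P₁ is strictly southwest of P₂, a monotone path through both must visit P₁ then P₂; paths through both = C(9, 4)·C(6, 1)·C(6, 2) = 11340. Avoid both = 116280 − 27720 − 45045 + 11340 = 54855.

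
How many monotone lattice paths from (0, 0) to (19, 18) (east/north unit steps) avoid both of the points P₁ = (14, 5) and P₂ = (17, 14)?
Number of paths = 13633637721

Inclusion–exclusion. Total paths: C(37, 19) = 17672631900. Through P₁: C(19, 14)·C(18, 5) = 99628704. Through P₂: C(31, 17)·C(6, 2) = 3977737875. Since P₁ is strictly southwest of P₂, a monotone path through both must visit P₁ then P₂; paths through both = C(19, 14)·C(12, 3)·C(6, 2) = 38372400. Avoid both = 17672631900 − 99628704 − 3977737875 + 38372400 = 13633637721.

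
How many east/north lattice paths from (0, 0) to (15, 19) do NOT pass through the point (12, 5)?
Number of paths = 1851759680

Total paths from (0, 0) to (15, 19): C(34, 15) = 1855967520. Paths through (12, 5): (paths (0, 0) → (12, 5)) × (paths (12, 5) → (15, 19)) = C(17, 12) · C(17, 3) = 6188 · 680 = 4207840. Avoidance count = 1855967520 − 4207840 = 1851759680.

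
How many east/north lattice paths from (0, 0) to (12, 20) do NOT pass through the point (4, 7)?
Number of paths = 158641140

Total paths from (0, 0) to (12, 20): C(32, 12) = 225792840. Paths through (4, 7): (paths (0, 0) → (4, 7)) × (paths (4, 7) → (12, 20)) = C(11, 4) · C(21, 8) = 330 · 203490 = 67151700. Avoidance count = 225792840 − 67151700 = 158641140.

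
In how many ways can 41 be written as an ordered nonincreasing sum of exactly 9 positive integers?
p(41, 9 parts) = 4206

Partitions of n into exactly k parts are in bijection with partitions of n − k into at most k parts (subtract 1 from each part). So p(41, exactly 9) = p(32, parts ≤ 9). Computing via the recurrence p(m, j) = p(m, j−1) + p(m−j, j) gives 4206.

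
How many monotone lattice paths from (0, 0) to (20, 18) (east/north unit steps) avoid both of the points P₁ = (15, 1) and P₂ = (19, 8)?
Number of paths = 33553216521

Inclusion–exclusion. Total paths: C(38, 20) = 33578000610. Through P₁: C(16, 15)·C(22, 5) = 421344. Through P₂: C(27, 19)·C(11, 1) = 24420825. Since P₁ is strictly southwest of P₂, a monotone path through both must visit P₁ then P₂; paths through both = C(16, 15)·C(11, 4)·C(11, 1) = 58080. Avoid both = 33578000610 − 421344 − 24420825 + 58080 = 33553216521.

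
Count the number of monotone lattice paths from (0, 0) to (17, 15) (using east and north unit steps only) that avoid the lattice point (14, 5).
Number of paths = 562397112

Total paths from (0, 0) to (17, 15): C(32, 17) = 565722720. Paths through (14, 5): (paths (0, 0) → (14, 5)) × (paths (14, 5) → (17, 15)) = C(19, 14) · C(13, 3) = 11628 · 286 = 3325608. Avoidance count = 565722720 − 3325608 = 562397112.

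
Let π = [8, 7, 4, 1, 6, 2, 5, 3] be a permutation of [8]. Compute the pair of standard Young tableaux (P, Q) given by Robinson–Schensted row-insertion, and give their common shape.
P = [1, 2, 3] / [4, 5] / [6] / [7] / [8];  Q = [1, 5, 7] / [2, 6] / [3] / [4] / [8];  common shape = (3, 2, 1, 1, 1)

Row-insert the values π_1, π_2, … into P one at a time, bumping the leftmost entry strictly greater than the inserted value down to the next row. The recording tableau Q records, in position (i, j), the step at which that cell was added to P.
  Insert 8 (step 1): P = [8];  Q = [1]
  Insert 7 (step 2): P = [7] / [8];  Q = [1] / [2]
  Insert 4 (step 3): P = [4] / [7] / [8];  Q = [1] / [2] / [3]
  Insert 1 (step 4): P = [1] / [4] / [7] / [8];  Q = [1] / [2] / [3] / [4]
  Insert 6 (step 5): P = [1, 6] / [4] / [7] / [8];  Q = [1, 5] / [2] / [3] / [4]
  Insert 2 (step 6): P = [1, 2] / [4, 6] / [7] / [8];  Q = [1, 5] / [2, 6] / [3] / [4]
  Insert 5 (step 7): P = [1, 2, 5] / [4, 6] / [7] / [8];  Q = [1, 5, 7] / [2, 6] / [3] / [4]
  Insert 3 (step 8): P = [1, 2, 3] / [4, 5] / [6] / [7] / [8];  Q = [1, 5, 7] / [2, 6] / [3] / [4] / [8]
Final shape: (3, 2, 1, 1, 1).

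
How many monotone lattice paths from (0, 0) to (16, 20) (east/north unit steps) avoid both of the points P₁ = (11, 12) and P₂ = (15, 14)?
Number of paths = 5166804594

Inclusion–exclusion. Total paths: C(36, 16) = 7307872110. Through P₁: C(23, 11)·C(13, 5) = 1740124386. Through P₂: C(29, 15)·C(7, 1) = 542911320. Since P₁ is strictly southwest of P₂, a monotone path through both must visit P₁ then P₂; paths through both = C(23, 11)·C(6, 4)·C(7, 1) = 141968190. Avoid both = 7307872110 − 1740124386 − 542911320 + 141968190 = 5166804594.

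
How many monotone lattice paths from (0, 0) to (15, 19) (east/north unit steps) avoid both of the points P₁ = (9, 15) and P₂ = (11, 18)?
Number of paths = 1473780430

Inclusion–exclusion. Total paths: C(34, 15) = 1855967520. Through P₁: C(24, 9)·C(10, 6) = 274575840. Through P₂: C(29, 11)·C(5, 4) = 172986450. Since P₁ is strictly southwest of P₂, a monotone path through both must visit P₁ then P₂; paths through both = C(24, 9)·C(5, 2)·C(5, 4) = 65375200. Avoid both = 1855967520 − 274575840 − 172986450 + 65375200 = 1473780430.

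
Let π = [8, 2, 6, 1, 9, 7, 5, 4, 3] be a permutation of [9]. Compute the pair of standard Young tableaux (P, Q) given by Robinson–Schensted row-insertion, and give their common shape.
P = [1, 3, 7] / [2, 4] / [5, 9] / [6] / [8];  Q = [1, 3, 5] / [2, 6] / [4, 7] / [8] / [9];  common shape = (3, 2, 2, 1, 1)

Row-insert the values π_1, π_2, … into P one at a time, bumping the leftmost entry strictly greater than the inserted value down to the next row. The recording tableau Q records, in position (i, j), the step at which that cell was added to P.
  Insert 8 (step 1): P = [8];  Q = [1]
  Insert 2 (step 2): P = [2] / [8];  Q = [1] / [2]
  Insert 6 (step 3): P = [2, 6] / [8];  Q = [1, 3] / [2]
  Insert 1 (step 4): P = [1, 6] / [2] / [8];  Q = [1, 3] / [2] / [4]
  Insert 9 (step 5): P = [1, 6, 9] / [2] / [8];  Q = [1, 3, 5] / [2] / [4]
  Insert 7 (step 6): P = [1, 6, 7] / [2, 9] / [8];  Q = [1, 3, 5] / [2, 6] / [4]
  Insert 5 (step 7): P = [1, 5, 7] / [2, 6] / [8, 9];  Q = [1, 3, 5] / [2, 6] / [4, 7]
  Insert 4 (step 8): P = [1, 4, 7] / [2, 5] / [6, 9] / [8];  Q = [1, 3, 5] / [2, 6] / [4, 7] / [8]
  Insert 3 (step 9): P = [1, 3, 7] / [2, 4] / [5, 9] / [6] / [8];  Q = [1, 3, 5] / [2, 6] / [4, 7] / [8] / [9]
Final shape: (3, 2, 2, 1, 1).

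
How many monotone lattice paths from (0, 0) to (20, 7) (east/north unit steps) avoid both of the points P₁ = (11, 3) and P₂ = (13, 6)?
Number of paths = 439834

Inclusion–exclusion. Total paths: C(27, 20) = 888030. Through P₁: C(14, 11)·C(13, 9) = 260260. Through P₂: C(19, 13)·C(8, 7) = 217056. Since P₁ is strictly southwest of P₂, a monotone path through both must visit P₁ then P₂; paths through both = C(14, 11)·C(5, 2)·C(8, 7) = 29120. Avoid both = 888030 − 260260 − 217056 + 29120 = 439834.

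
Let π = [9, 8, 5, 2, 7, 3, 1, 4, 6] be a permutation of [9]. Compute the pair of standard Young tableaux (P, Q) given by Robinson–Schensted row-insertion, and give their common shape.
P = [1, 3, 4, 6] / [2, 7] / [5] / [8] / [9];  Q = [1, 5, 8, 9] / [2, 6] / [3] / [4] / [7];  common shape = (4, 2, 1, 1, 1)

Row-insert the values π_1, π_2, … into P one at a time, bumping the leftmost entry strictly greater than the inserted value down to the next row. The recording tableau Q records, in position (i, j), the step at which that cell was added to P.
  Insert 9 (step 1): P = [9];  Q = [1]
  Insert 8 (step 2): P = [8] / [9];  Q = [1] / [2]
  Insert 5 (step 3): P = [5] / [8] / [9];  Q = [1] / [2] / [3]
  Insert 2 (step 4): P = [2] / [5] / [8] / [9];  Q = [1] / [2] / [3] / [4]
  Insert 7 (step 5): P = [2, 7] / [5] / [8] / [9];  Q = [1, 5] / [2] / [3] / [4]
  Insert 3 (step 6): P = [2, 3] / [5, 7] / [8] / [9];  Q = [1, 5] / [2, 6] / [3] / [4]
  Insert 1 (step 7): P = [1, 3] / [2, 7] / [5] / [8] / [9];  Q = [1, 5] / [2, 6] / [3] / [4] / [7]
  Insert 4 (step 8): P = [1, 3, 4] / [2, 7] / [5] / [8] / [9];  Q = [1, 5, 8] / [2, 6] / [3] / [4] / [7]
  Insert 6 (step 9): P = [1, 3, 4, 6] / [2, 7] / [5] / [8] / [9];  Q = [1, 5, 8, 9] / [2, 6] / [3] / [4] / [7]
Final shape: (4, 2, 1, 1, 1).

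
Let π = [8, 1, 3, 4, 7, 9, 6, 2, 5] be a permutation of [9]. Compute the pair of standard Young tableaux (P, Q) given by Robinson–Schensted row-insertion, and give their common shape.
P = [1, 2, 4, 5, 9] / [3, 6] / [7] / [8];  Q = [1, 3, 4, 5, 6] / [2, 9] / [7] / [8];  common shape = (5, 2, 1, 1)

Row-insert the values π_1, π_2, … into P one at a time, bumping the leftmost entry strictly greater than the inserted value down to the next row. The recording tableau Q records, in position (i, j), the step at which that cell was added to P.
  Insert 8 (step 1): P = [8];  Q = [1]
  Insert 1 (step 2): P = [1] / [8];  Q = [1] / [2]
  Insert 3 (step 3): P = [1, 3] / [8];  Q = [1, 3] / [2]
  Insert 4 (step 4): P = [1, 3, 4] / [8];  Q = [1, 3, 4] / [2]
  Insert 7 (step 5): P = [1, 3, 4, 7] / [8];  Q = [1, 3, 4, 5] / [2]
  Insert 9 (step 6): P = [1, 3, 4, 7, 9] / [8];  Q = [1, 3, 4, 5, 6] / [2]
  Insert 6 (step 7): P = [1, 3, 4, 6, 9] / [7] / [8];  Q = [1, 3, 4, 5, 6] / [2] / [7]
  Insert 2 (step 8): P = [1, 2, 4, 6, 9] / [3] / [7] / [8];  Q = [1, 3, 4, 5, 6] / [2] / [7] / [8]
  Insert 5 (step 9): P = [1, 2, 4, 5, 9] / [3, 6] / [7] / [8];  Q = [1, 3, 4, 5, 6] / [2, 9] / [7] / [8]
Final shape: (5, 2, 1, 1).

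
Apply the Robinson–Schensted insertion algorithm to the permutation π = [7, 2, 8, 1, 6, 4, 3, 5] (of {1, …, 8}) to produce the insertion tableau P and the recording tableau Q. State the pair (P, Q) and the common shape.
P = [1, 3, 5] / [2, 4] / [6, 8] / [7];  Q = [1, 3, 8] / [2, 5] / [4, 6] / [7];  common shape = (3, 2, 2, 1)

Row-insert the values π_1, π_2, … into P one at a time, bumping the leftmost entry strictly greater than the inserted value down to the next row. The recording tableau Q records, in position (i, j), the step at which that cell was added to P.
  Insert 7 (step 1): P = [7];  Q = [1]
  Insert 2 (step 2): P = [2] / [7];  Q = [1] / [2]
  Insert 8 (step 3): P = [2, 8] / [7];  Q = [1, 3] / [2]
  Insert 1 (step 4): P = [1, 8] / [2] / [7];  Q = [1, 3] / [2] / [4]
  Insert 6 (step 5): P = [1, 6] / [2, 8] / [7];  Q = [1, 3] / [2, 5] / [4]
  Insert 4 (step 6): P = [1, 4] / [2, 6] / [7, 8];  Q = [1, 3] / [2, 5] / [4, 6]
  Insert 3 (step 7): P = [1, 3] / [2, 4] / [6, 8] / [7];  Q = [1, 3] / [2, 5] / [4, 6] / [7]
  Insert 5 (step 8): P = [1, 3, 5] / [2, 4] / [6, 8] / [7];  Q = [1, 3, 8] / [2, 5] / [4, 6] / [7]
Final shape: (3, 2, 2, 1).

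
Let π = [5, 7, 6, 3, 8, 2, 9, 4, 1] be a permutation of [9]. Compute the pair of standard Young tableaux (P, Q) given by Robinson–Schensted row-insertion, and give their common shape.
P = [1, 4, 8, 9] / [2, 6] / [3] / [5] / [7];  Q = [1, 2, 5, 7] / [3, 8] / [4] / [6] / [9];  common shape = (4, 2, 1, 1, 1)

Row-insert the values π_1, π_2, … into P one at a time, bumping the leftmost entry strictly greater than the inserted value down to the next row. The recording tableau Q records, in position (i, j), the step at which that cell was added to P.
  Insert 5 (step 1): P = [5];  Q = [1]
  Insert 7 (step 2): P = [5, 7];  Q = [1, 2]
  Insert 6 (step 3): P = [5, 6] / [7];  Q = [1, 2] / [3]
  Insert 3 (step 4): P = [3, 6] / [5] / [7];  Q = [1, 2] / [3] / [4]
  Insert 8 (step 5): P = [3, 6, 8] / [5] / [7];  Q = [1, 2, 5] / [3] / [4]
  Insert 2 (step 6): P = [2, 6, 8] / [3] / [5] / [7];  Q = [1, 2, 5] / [3] / [4] / [6]
  Insert 9 (step 7): P = [2, 6, 8, 9] / [3] / [5] / [7];  Q = [1, 2, 5, 7] / [3] / [4] / [6]
  Insert 4 (step 8): P = [2, 4, 8, 9] / [3, 6] / [5] / [7];  Q = [1, 2, 5, 7] / [3, 8] / [4] / [6]
  Insert 1 (step 9): P = [1, 4, 8, 9] / [2, 6] / [3] / [5] / [7];  Q = [1, 2, 5, 7] / [3, 8] / [4] / [6] / [9]
Final shape: (4, 2, 1, 1, 1).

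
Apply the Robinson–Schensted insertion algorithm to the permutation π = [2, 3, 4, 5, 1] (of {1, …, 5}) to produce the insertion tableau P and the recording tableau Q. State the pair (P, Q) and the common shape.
P = [1, 3, 4, 5] / [2];  Q = [1, 2, 3, 4] / [5];  common shape = (4, 1)

Row-insert the values π_1, π_2, … into P one at a time, bumping the leftmost entry strictly greater than the inserted value down to the next row. The recording tableau Q records, in position (i, j), the step at which that cell was added to P.
  Insert 2 (step 1): P = [2];  Q = [1]
  Insert 3 (step 2): P = [2, 3];  Q = [1, 2]
  Insert 4 (step 3): P = [2, 3, 4];  Q = [1, 2, 3]
  Insert 5 (step 4): P = [2, 3, 4, 5];  Q = [1, 2, 3, 4]
  Insert 1 (step 5): P = [1, 3, 4, 5] / [2];  Q = [1, 2, 3, 4] / [5]
Final shape: (4, 1).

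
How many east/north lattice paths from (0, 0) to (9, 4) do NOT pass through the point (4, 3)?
Number of paths = 505

Total paths from (0, 0) to (9, 4): C(13, 9) = 715. Paths through (4, 3): (paths (0, 0) → (4, 3)) × (paths (4, 3) → (9, 4)) = C(7, 4) · C(6, 5) = 35 · 6 = 210. Avoidance count = 715 − 210 = 505.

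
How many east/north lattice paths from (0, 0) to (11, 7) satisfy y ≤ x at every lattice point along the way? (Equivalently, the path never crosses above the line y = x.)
Number of paths = 13260

By the reflection principle (André's argument), the number of monotone paths to (11, 7) with n ≤ m that never go above y = x is C(18, 11) − C(18, 12) = 31824 − 18564 = 13260.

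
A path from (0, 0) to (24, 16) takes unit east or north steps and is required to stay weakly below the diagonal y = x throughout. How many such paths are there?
Number of paths = 22626756594

By the reflection principle (André's argument), the number of monotone paths to (24, 16) with n ≤ m that never go above y = x is C(40, 24) − C(40, 25) = 62852101650 − 40225345056 = 22626756594.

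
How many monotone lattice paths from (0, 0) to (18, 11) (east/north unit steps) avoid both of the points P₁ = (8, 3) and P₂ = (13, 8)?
Number of paths = 18310260

Inclusion–exclusion. Total paths: C(29, 18) = 34597290. Through P₁: C(11, 8)·C(18, 10) = 7220070. Through P₂: C(21, 13)·C(8, 5) = 11395440. Since P₁ is strictly southwest of P₂, a monotone path through both must visit P₁ then P₂; paths through both = C(11, 8)·C(10, 5)·C(8, 5) = 2328480. Avoid both = 34597290 − 7220070 − 11395440 + 2328480 = 18310260.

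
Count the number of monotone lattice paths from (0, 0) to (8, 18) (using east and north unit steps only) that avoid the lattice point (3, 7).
Number of paths = 1038115

Total paths from (0, 0) to (8, 18): C(26, 8) = 1562275. Paths through (3, 7): (paths (0, 0) → (3, 7)) × (paths (3, 7) → (8, 18)) = C(10, 3) · C(16, 5) = 120 · 4368 = 524160. Avoidance count = 1562275 − 524160 = 1038115.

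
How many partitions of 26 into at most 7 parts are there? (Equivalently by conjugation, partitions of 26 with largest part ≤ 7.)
p(26, parts ≤ 7) = 1009

Use the recurrence p(n, m) = p(n, m−1) + p(n−m, m): either the largest part is < m (count p(n, m−1)) or the largest part is exactly m (remove one copy of m, count p(n−m, m)). With p(0, ·) = 1 this gives p(26, parts ≤ 7) = 1009. (By conjugating Young diagrams, this also counts partitions of 26 into at most 7 parts.)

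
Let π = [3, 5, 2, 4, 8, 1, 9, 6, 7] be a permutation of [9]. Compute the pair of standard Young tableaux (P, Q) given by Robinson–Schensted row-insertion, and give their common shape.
P = [1, 4, 6, 7] / [2, 5, 8, 9] / [3];  Q = [1, 2, 5, 7] / [3, 4, 8, 9] / [6];  common shape = (4, 4, 1)

Row-insert the values π_1, π_2, … into P one at a time, bumping the leftmost entry strictly greater than the inserted value down to the next row. The recording tableau Q records, in position (i, j), the step at which that cell was added to P.
  Insert 3 (step 1): P = [3];  Q = [1]
  Insert 5 (step 2): P = [3, 5];  Q = [1, 2]
  Insert 2 (step 3): P = [2, 5] / [3];  Q = [1, 2] / [3]
  Insert 4 (step 4): P = [2, 4] / [3, 5];  Q = [1, 2] / [3, 4]
  Insert 8 (step 5): P = [2, 4, 8] / [3, 5];  Q = [1, 2, 5] / [3, 4]
  Insert 1 (step 6): P = [1, 4, 8] / [2, 5] / [3];  Q = [1, 2, 5] / [3, 4] / [6]
  Insert 9 (step 7): P = [1, 4, 8, 9] / [2, 5] / [3];  Q = [1, 2, 5, 7] / [3, 4] / [6]
  Insert 6 (step 8): P = [1, 4, 6, 9] / [2, 5, 8] / [3];  Q = [1, 2, 5, 7] / [3, 4, 8] / [6]
  Insert 7 (step 9): P = [1, 4, 6, 7] / [2, 5, 8, 9] / [3];  Q = [1, 2, 5, 7] / [3, 4, 8, 9] / [6]
Final shape: (4, 4, 1).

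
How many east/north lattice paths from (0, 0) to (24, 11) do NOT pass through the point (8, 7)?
Number of paths = 386048325

Total paths from (0, 0) to (24, 11): C(35, 24) = 417225900. Paths through (8, 7): (paths (0, 0) → (8, 7)) × (paths (8, 7) → (24, 11)) = C(15, 8) · C(20, 16) = 6435 · 4845 = 31177575. Avoidance count = 417225900 − 31177575 = 386048325.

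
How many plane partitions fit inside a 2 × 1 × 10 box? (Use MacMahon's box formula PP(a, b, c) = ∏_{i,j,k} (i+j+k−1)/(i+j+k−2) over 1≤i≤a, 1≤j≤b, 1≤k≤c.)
PP(2, 1, 10) = 66

Evaluate the triple product over i = 1..2, j = 1..1, k = 1..10. The factors are (2/1) · (3/2) · (4/3) · (5/4) · (6/5) · (7/6) · (8/7) · (9/8) · … (20 factors total). The numerators and denominators telescope so the product is an integer; carrying out the multiplication exactly gives PP(2, 1, 10) = 66.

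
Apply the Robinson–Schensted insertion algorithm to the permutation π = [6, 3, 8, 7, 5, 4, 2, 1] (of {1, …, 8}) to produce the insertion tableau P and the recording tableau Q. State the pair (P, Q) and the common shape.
P = [1, 4] / [2, 7] / [3] / [5] / [6] / [8];  Q = [1, 3] / [2, 4] / [5] / [6] / [7] / [8];  common shape = (2, 2, 1, 1, 1, 1)

Row-insert the values π_1, π_2, … into P one at a time, bumping the leftmost entry strictly greater than the inserted value down to the next row. The recording tableau Q records, in position (i, j), the step at which that cell was added to P.
  Insert 6 (step 1): P = [6];  Q = [1]
  Insert 3 (step 2): P = [3] / [6];  Q = [1] / [2]
  Insert 8 (step 3): P = [3, 8] / [6];  Q = [1, 3] / [2]
  Insert 7 (step 4): P = [3, 7] / [6, 8];  Q = [1, 3] / [2, 4]
  Insert 5 (step 5): P = [3, 5] / [6, 7] / [8];  Q = [1, 3] / [2, 4] / [5]
  Insert 4 (step 6): P = [3, 4] / [5, 7] / [6] / [8];  Q = [1, 3] / [2, 4] / [5] / [6]
  Insert 2 (step 7): P = [2, 4] / [3, 7] / [5] / [6] / [8];  Q = [1, 3] / [2, 4] / [5] / [6] / [7]
  Insert 1 (step 8): P = [1, 4] / [2, 7] / [3] / [5] / [6] / [8];  Q = [1, 3] / [2, 4] / [5] / [6] / [7] / [8]
Final shape: (2, 2, 1, 1, 1, 1).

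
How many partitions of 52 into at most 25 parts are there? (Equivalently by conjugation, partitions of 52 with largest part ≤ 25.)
p(52, parts ≤ 25) = 269857

Use the recurrence p(n, m) = p(n, m−1) + p(n−m, m): either the largest part is < m (count p(n, m−1)) or the largest part is exactly m (remove one copy of m, count p(n−m, m)). With p(0, ·) = 1 this gives p(52, parts ≤ 25) = 269857. (By conjugating Young diagrams, this also counts partitions of 52 into at most 25 parts.)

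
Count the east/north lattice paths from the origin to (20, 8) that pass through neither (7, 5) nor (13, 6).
Number of paths = 1887417

Inclusion–exclusion. Total paths: C(28, 20) = 3108105. Through P₁: C(12, 7)·C(16, 13) = 443520. Through P₂: C(19, 13)·C(9, 7) = 976752. Since P₁ is strictly southwest of P₂, a monotone path through both must visit P₁ then P₂; paths through both = C(12, 7)·C(7, 6)·C(9, 7) = 199584. Avoid both = 3108105 − 443520 − 976752 + 199584 = 1887417.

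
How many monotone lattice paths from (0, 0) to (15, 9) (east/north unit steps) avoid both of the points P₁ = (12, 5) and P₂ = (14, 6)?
Number of paths = 1010140

Inclusion–exclusion. Total paths: C(24, 15) = 1307504. Through P₁: C(17, 12)·C(7, 3) = 216580. Through P₂: C(20, 14)·C(4, 1) = 155040. Since P₁ is strictly southwest of P₂, a monotone path through both must visit P₁ then P₂; paths through both = C(17, 12)·C(3, 2)·C(4, 1) = 74256. Avoid both = 1307504 − 216580 − 155040 + 74256 = 1010140.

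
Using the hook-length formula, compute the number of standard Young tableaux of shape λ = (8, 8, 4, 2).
# SYT of shape (8, 8, 4, 2) = 209513304

Hook-length formula: f^λ = n! / Π hook(c), product over all cells c of the Young diagram. For λ = (8, 8, 4, 2), n = 22 boxes. Hook lengths by row (left-to-right, top-to-bottom): [11, 10, 8, 7, 5, 4, 3, 2]; [10, 9, 7, 6, 4, 3, 2, 1]; [5, 4, 2, 1]; [2, 1]. Product of hooks = 5364817920000. So f^λ = 22! / 5364817920000 = 1124000727777607680000 / 5364817920000 = 209513304.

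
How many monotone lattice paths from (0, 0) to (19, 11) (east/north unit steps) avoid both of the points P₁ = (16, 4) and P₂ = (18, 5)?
Number of paths = 53912102

Inclusion–exclusion. Total paths: C(30, 19) = 54627300. Through P₁: C(20, 16)·C(10, 3) = 581400. Through P₂: C(23, 18)·C(7, 1) = 235543. Since P₁ is strictly southwest of P₂, a monotone path through both must visit P₁ then P₂; paths through both = C(20, 16)·C(3, 2)·C(7, 1) = 101745. Avoid both = 54627300 − 581400 − 235543 + 101745 = 53912102.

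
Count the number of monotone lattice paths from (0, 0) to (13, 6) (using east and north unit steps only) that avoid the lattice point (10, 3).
Number of paths = 21412

Total paths from (0, 0) to (13, 6): C(19, 13) = 27132. Paths through (10, 3): (paths (0, 0) → (10, 3)) × (paths (10, 3) → (13, 6)) = C(13, 10) · C(6, 3) = 286 · 20 = 5720. Avoidance count = 27132 − 5720 = 21412.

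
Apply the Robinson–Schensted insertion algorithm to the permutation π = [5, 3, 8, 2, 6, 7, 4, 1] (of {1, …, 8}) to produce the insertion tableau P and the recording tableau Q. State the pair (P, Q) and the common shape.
P = [1, 4, 7] / [2, 6] / [3, 8] / [5];  Q = [1, 3, 6] / [2, 5] / [4, 7] / [8];  common shape = (3, 2, 2, 1)

Row-insert the values π_1, π_2, … into P one at a time, bumping the leftmost entry strictly greater than the inserted value down to the next row. The recording tableau Q records, in position (i, j), the step at which that cell was added to P.
  Insert 5 (step 1): P = [5];  Q = [1]
  Insert 3 (step 2): P = [3] / [5];  Q = [1] / [2]
  Insert 8 (step 3): P = [3, 8] / [5];  Q = [1, 3] / [2]
  Insert 2 (step 4): P = [2, 8] / [3] / [5];  Q = [1, 3] / [2] / [4]
  Insert 6 (step 5): P = [2, 6] / [3, 8] / [5];  Q = [1, 3] / [2, 5] / [4]
  Insert 7 (step 6): P = [2, 6, 7] / [3, 8] / [5];  Q = [1, 3, 6] / [2, 5] / [4]
  Insert 4 (step 7): P = [2, 4, 7] / [3, 6] / [5, 8];  Q = [1, 3, 6] / [2, 5] / [4, 7]
  Insert 1 (step 8): P = [1, 4, 7] / [2, 6] / [3, 8] / [5];  Q = [1, 3, 6] / [2, 5] / [4, 7] / [8]
Final shape: (3, 2, 2, 1).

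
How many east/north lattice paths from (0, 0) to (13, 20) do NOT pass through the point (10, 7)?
Number of paths = 562275560

Total paths from (0, 0) to (13, 20): C(33, 13) = 573166440. Paths through (10, 7): (paths (0, 0) → (10, 7)) × (paths (10, 7) → (13, 20)) = C(17, 10) · C(16, 3) = 19448 · 560 = 10890880. Avoidance count = 573166440 − 10890880 = 562275560.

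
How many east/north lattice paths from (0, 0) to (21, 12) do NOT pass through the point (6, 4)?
Number of paths = 251851380

Total paths from (0, 0) to (21, 12): C(33, 21) = 354817320. Paths through (6, 4): (paths (0, 0) → (6, 4)) × (paths (6, 4) → (21, 12)) = C(10, 6) · C(23, 15) = 210 · 490314 = 102965940. Avoidance count = 354817320 − 102965940 = 251851380.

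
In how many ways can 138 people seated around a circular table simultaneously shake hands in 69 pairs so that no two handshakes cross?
C_69 = 337485502510215975556783793455058624700

These noncrossing handshakes are counted by the Catalan number C_n = (1/(n + 1)) · C(2n, n). For n = 69: C_69 = (1/70) · C(138, 69) = 23623985175715118288974865541854103729000/70 = 337485502510215975556783793455058624700.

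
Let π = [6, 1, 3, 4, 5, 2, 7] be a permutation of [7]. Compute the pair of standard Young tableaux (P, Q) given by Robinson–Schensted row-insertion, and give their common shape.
P = [1, 2, 4, 5, 7] / [3] / [6];  Q = [1, 3, 4, 5, 7] / [2] / [6];  common shape = (5, 1, 1)

Row-insert the values π_1, π_2, … into P one at a time, bumping the leftmost entry strictly greater than the inserted value down to the next row. The recording tableau Q records, in position (i, j), the step at which that cell was added to P.
  Insert 6 (step 1): P = [6];  Q = [1]
  Insert 1 (step 2): P = [1] / [6];  Q = [1] / [2]
  Insert 3 (step 3): P = [1, 3] / [6];  Q = [1, 3] / [2]
  Insert 4 (step 4): P = [1, 3, 4] / [6];  Q = [1, 3, 4] / [2]
  Insert 5 (step 5): P = [1, 3, 4, 5] / [6];  Q = [1, 3, 4, 5] / [2]
  Insert 2 (step 6): P = [1, 2, 4, 5] / [3] / [6];  Q = [1, 3, 4, 5] / [2] / [6]
  Insert 7 (step 7): P = [1, 2, 4, 5, 7] / [3] / [6];  Q = [1, 3, 4, 5, 7] / [2] / [6]
Final shape: (5, 1, 1).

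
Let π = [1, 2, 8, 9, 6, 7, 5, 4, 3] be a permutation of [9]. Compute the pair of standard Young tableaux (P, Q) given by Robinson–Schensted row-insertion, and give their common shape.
P = [1, 2, 3, 7] / [4, 9] / [5] / [6] / [8];  Q = [1, 2, 3, 4] / [5, 6] / [7] / [8] / [9];  common shape = (4, 2, 1, 1, 1)

Row-insert the values π_1, π_2, … into P one at a time, bumping the leftmost entry strictly greater than the inserted value down to the next row. The recording tableau Q records, in position (i, j), the step at which that cell was added to P.
  Insert 1 (step 1): P = [1];  Q = [1]
  Insert 2 (step 2): P = [1, 2];  Q = [1, 2]
  Insert 8 (step 3): P = [1, 2, 8];  Q = [1, 2, 3]
  Insert 9 (step 4): P = [1, 2, 8, 9];  Q = [1, 2, 3, 4]
  Insert 6 (step 5): P = [1, 2, 6, 9] / [8];  Q = [1, 2, 3, 4] / [5]
  Insert 7 (step 6): P = [1, 2, 6, 7] / [8, 9];  Q = [1, 2, 3, 4] / [5, 6]
  Insert 5 (step 7): P = [1, 2, 5, 7] / [6, 9] / [8];  Q = [1, 2, 3, 4] / [5, 6] / [7]
  Insert 4 (step 8): P = [1, 2, 4, 7] / [5, 9] / [6] / [8];  Q = [1, 2, 3, 4] / [5, 6] / [7] / [8]
  Insert 3 (step 9): P = [1, 2, 3, 7] / [4, 9] / [5] / [6] / [8];  Q = [1, 2, 3, 4] / [5, 6] / [7] / [8] / [9]
Final shape: (4, 2, 1, 1, 1).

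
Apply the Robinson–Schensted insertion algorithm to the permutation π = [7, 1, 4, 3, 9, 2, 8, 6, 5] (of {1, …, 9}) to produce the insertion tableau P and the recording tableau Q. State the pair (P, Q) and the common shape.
P = [1, 2, 5] / [3, 6] / [4, 8] / [7, 9];  Q = [1, 3, 5] / [2, 7] / [4, 8] / [6, 9];  common shape = (3, 2, 2, 2)

Row-insert the values π_1, π_2, … into P one at a time, bumping the leftmost entry strictly greater than the inserted value down to the next row. The recording tableau Q records, in position (i, j), the step at which that cell was added to P.
  Insert 7 (step 1): P = [7];  Q = [1]
  Insert 1 (step 2): P = [1] / [7];  Q = [1] / [2]
  Insert 4 (step 3): P = [1, 4] / [7];  Q = [1, 3] / [2]
  Insert 3 (step 4): P = [1, 3] / [4] / [7];  Q = [1, 3] / [2] / [4]
  Insert 9 (step 5): P = [1, 3, 9] / [4] / [7];  Q = [1, 3, 5] / [2] / [4]
  Insert 2 (step 6): P = [1, 2, 9] / [3] / [4] / [7];  Q = [1, 3, 5] / [2] / [4] / [6]
  Insert 8 (step 7): P = [1, 2, 8] / [3, 9] / [4] / [7];  Q = [1, 3, 5] / [2, 7] / [4] / [6]
  Insert 6 (step 8): P = [1, 2, 6] / [3, 8] / [4, 9] / [7];  Q = [1, 3, 5] / [2, 7] / [4, 8] / [6]
  Insert 5 (step 9): P = [1, 2, 5] / [3, 6] / [4, 8] / [7, 9];  Q = [1, 3, 5] / [2, 7] / [4, 8] / [6, 9]
Final shape: (3, 2, 2, 2).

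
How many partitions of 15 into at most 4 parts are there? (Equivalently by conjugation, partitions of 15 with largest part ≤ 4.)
p(15, parts ≤ 4) = 54

Partitions of 15 with all parts ≤ 4: 4+4+4+3, 4+4+4+2+1, 4+4+4+1+1+1, 4+4+3+3+1, 4+4+3+2+2, 4+4+3+2+1+1, 4+4+3+1+1+1+1, 4+4+2+2+2+1, 4+4+2+2+1+1+1, 4+4+2+1+1+1+1+1, 4+4+1+1+1+1+1+1+1, 4+3+3+3+2, 4+3+3+3+1+1, 4+3+3+2+2+1, 4+3+3+2+1+1+1, 4+3+3+1+1+1+1+1, 4+3+2+2+2+2, 4+3+2+2+2+1+1, 4+3+2+2+1+1+1+1, 4+3+2+1+1+1+1+1+1, 4+3+1+1+1+1+1+1+1+1, 4+2+2+2+2+2+1, 4+2+2+2+2+1+1+1, 4+2+2+2+1+1+1+1+1, 4+2+2+1+1+1+1+1+1+1, 4+2+1+1+1+1+1+1+1+1+1, 4+1+1+1+1+1+1+1+1+1+1+1, 3+3+3+3+3, 3+3+3+3+2+1, 3+3+3+3+1+1+1, … (54 total). Count = 54.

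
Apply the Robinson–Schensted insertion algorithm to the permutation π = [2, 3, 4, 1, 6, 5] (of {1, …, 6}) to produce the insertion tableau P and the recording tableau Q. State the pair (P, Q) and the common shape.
P = [1, 3, 4, 5] / [2, 6];  Q = [1, 2, 3, 5] / [4, 6];  common shape = (4, 2)

Row-insert the values π_1, π_2, … into P one at a time, bumping the leftmost entry strictly greater than the inserted value down to the next row. The recording tableau Q records, in position (i, j), the step at which that cell was added to P.
  Insert 2 (step 1): P = [2];  Q = [1]
  Insert 3 (step 2): P = [2, 3];  Q = [1, 2]
  Insert 4 (step 3): P = [2, 3, 4];  Q = [1, 2, 3]
  Insert 1 (step 4): P = [1, 3, 4] / [2];  Q = [1, 2, 3] / [4]
  Insert 6 (step 5): P = [1, 3, 4, 6] / [2];  Q = [1, 2, 3, 5] / [4]
  Insert 5 (step 6): P = [1, 3, 4, 5] / [2, 6];  Q = [1, 2, 3, 5] / [4, 6]
Final shape: (4, 2).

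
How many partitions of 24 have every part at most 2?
p(24, parts ≤ 2) = 13

Use the recurrence p(n, m) = p(n, m−1) + p(n−m, m): either the largest part is < m (count p(n, m−1)) or the largest part is exactly m (remove one copy of m, count p(n−m, m)). With p(0, ·) = 1 this gives p(24, parts ≤ 2) = 13. (By conjugating Young diagrams, this also counts partitions of 24 into at most 2 parts.)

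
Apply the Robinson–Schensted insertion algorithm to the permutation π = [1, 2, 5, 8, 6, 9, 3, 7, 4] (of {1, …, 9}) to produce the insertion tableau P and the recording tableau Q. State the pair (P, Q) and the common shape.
P = [1, 2, 3, 4, 7] / [5, 6] / [8, 9];  Q = [1, 2, 3, 4, 6] / [5, 8] / [7, 9];  common shape = (5, 2, 2)

Row-insert the values π_1, π_2, … into P one at a time, bumping the leftmost entry strictly greater than the inserted value down to the next row. The recording tableau Q records, in position (i, j), the step at which that cell was added to P.
  Insert 1 (step 1): P = [1];  Q = [1]
  Insert 2 (step 2): P = [1, 2];  Q = [1, 2]
  Insert 5 (step 3): P = [1, 2, 5];  Q = [1, 2, 3]
  Insert 8 (step 4): P = [1, 2, 5, 8];  Q = [1, 2, 3, 4]
  Insert 6 (step 5): P = [1, 2, 5, 6] / [8];  Q = [1, 2, 3, 4] / [5]
  Insert 9 (step 6): P = [1, 2, 5, 6, 9] / [8];  Q = [1, 2, 3, 4, 6] / [5]
  Insert 3 (step 7): P = [1, 2, 3, 6, 9] / [5] / [8];  Q = [1, 2, 3, 4, 6] / [5] / [7]
  Insert 7 (step 8): P = [1, 2, 3, 6, 7] / [5, 9] / [8];  Q = [1, 2, 3, 4, 6] / [5, 8] / [7]
  Insert 4 (step 9): P = [1, 2, 3, 4, 7] / [5, 6] / [8, 9];  Q = [1, 2, 3, 4, 6] / [5, 8] / [7, 9]
Final shape: (5, 2, 2).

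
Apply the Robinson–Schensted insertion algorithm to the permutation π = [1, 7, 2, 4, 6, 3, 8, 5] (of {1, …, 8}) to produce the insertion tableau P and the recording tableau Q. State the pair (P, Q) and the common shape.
P = [1, 2, 3, 5, 8] / [4, 6] / [7];  Q = [1, 2, 4, 5, 7] / [3, 8] / [6];  common shape = (5, 2, 1)

Row-insert the values π_1, π_2, … into P one at a time, bumping the leftmost entry strictly greater than the inserted value down to the next row. The recording tableau Q records, in position (i, j), the step at which that cell was added to P.
  Insert 1 (step 1): P = [1];  Q = [1]
  Insert 7 (step 2): P = [1, 7];  Q = [1, 2]
  Insert 2 (step 3): P = [1, 2] / [7];  Q = [1, 2] / [3]
  Insert 4 (step 4): P = [1, 2, 4] / [7];  Q = [1, 2, 4] / [3]
  Insert 6 (step 5): P = [1, 2, 4, 6] / [7];  Q = [1, 2, 4, 5] / [3]
  Insert 3 (step 6): P = [1, 2, 3, 6] / [4] / [7];  Q = [1, 2, 4, 5] / [3] / [6]
  Insert 8 (step 7): P = [1, 2, 3, 6, 8] / [4] / [7];  Q = [1, 2, 4, 5, 7] / [3] / [6]
  Insert 5 (step 8): P = [1, 2, 3, 5, 8] / [4, 6] / [7];  Q = [1, 2, 4, 5, 7] / [3, 8] / [6]
Final shape: (5, 2, 1).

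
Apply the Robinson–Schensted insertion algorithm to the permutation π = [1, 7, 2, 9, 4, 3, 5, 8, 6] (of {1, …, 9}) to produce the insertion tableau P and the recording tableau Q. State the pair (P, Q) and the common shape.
P = [1, 2, 3, 5, 6] / [4, 8] / [7, 9];  Q = [1, 2, 4, 7, 8] / [3, 5] / [6, 9];  common shape = (5, 2, 2)

Row-insert the values π_1, π_2, … into P one at a time, bumping the leftmost entry strictly greater than the inserted value down to the next row. The recording tableau Q records, in position (i, j), the step at which that cell was added to P.
  Insert 1 (step 1): P = [1];  Q = [1]
  Insert 7 (step 2): P = [1, 7];  Q = [1, 2]
  Insert 2 (step 3): P = [1, 2] / [7];  Q = [1, 2] / [3]
  Insert 9 (step 4): P = [1, 2, 9] / [7];  Q = [1, 2, 4] / [3]
  Insert 4 (step 5): P = [1, 2, 4] / [7, 9];  Q = [1, 2, 4] / [3, 5]
  Insert 3 (step 6): P = [1, 2, 3] / [4, 9] / [7];  Q = [1, 2, 4] / [3, 5] / [6]
  Insert 5 (step 7): P = [1, 2, 3, 5] / [4, 9] / [7];  Q = [1, 2, 4, 7] / [3, 5] / [6]
  Insert 8 (step 8): P = [1, 2, 3, 5, 8] / [4, 9] / [7];  Q = [1, 2, 4, 7, 8] / [3, 5] / [6]
  Insert 6 (step 9): P = [1, 2, 3, 5, 6] / [4, 8] / [7, 9];  Q = [1, 2, 4, 7, 8] / [3, 5] / [6, 9]
Final shape: (5, 2, 2).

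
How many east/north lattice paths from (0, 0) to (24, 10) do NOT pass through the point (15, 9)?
Number of paths = 118053100

Total paths from (0, 0) to (24, 10): C(34, 24) = 131128140. Paths through (15, 9): (paths (0, 0) → (15, 9)) × (paths (15, 9) → (24, 10)) = C(24, 15) · C(10, 9) = 1307504 · 10 = 13075040. Avoidance count = 131128140 − 13075040 = 118053100.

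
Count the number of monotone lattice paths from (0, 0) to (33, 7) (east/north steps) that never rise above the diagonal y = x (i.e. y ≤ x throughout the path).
Number of paths = 14805180

By the reflection principle (André's argument), the number of monotone paths to (33, 7) with n ≤ m that never go above y = x is C(40, 33) − C(40, 34) = 18643560 − 3838380 = 14805180.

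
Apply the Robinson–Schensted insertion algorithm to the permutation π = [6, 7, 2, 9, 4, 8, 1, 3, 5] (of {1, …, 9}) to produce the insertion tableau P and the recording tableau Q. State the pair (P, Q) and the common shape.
P = [1, 3, 5] / [2, 4, 8] / [6, 7, 9];  Q = [1, 2, 4] / [3, 5, 6] / [7, 8, 9];  common shape = (3, 3, 3)

Row-insert the values π_1, π_2, … into P one at a time, bumping the leftmost entry strictly greater than the inserted value down to the next row. The recording tableau Q records, in position (i, j), the step at which that cell was added to P.
  Insert 6 (step 1): P = [6];  Q = [1]
  Insert 7 (step 2): P = [6, 7];  Q = [1, 2]
  Insert 2 (step 3): P = [2, 7] / [6];  Q = [1, 2] / [3]
  Insert 9 (step 4): P = [2, 7, 9] / [6];  Q = [1, 2, 4] / [3]
  Insert 4 (step 5): P = [2, 4, 9] / [6, 7];  Q = [1, 2, 4] / [3, 5]
  Insert 8 (step 6): P = [2, 4, 8] / [6, 7, 9];  Q = [1, 2, 4] / [3, 5, 6]
  Insert 1 (step 7): P = [1, 4, 8] / [2, 7, 9] / [6];  Q = [1, 2, 4] / [3, 5, 6] / [7]
  Insert 3 (step 8): P = [1, 3, 8] / [2, 4, 9] / [6, 7];  Q = [1, 2, 4] / [3, 5, 6] / [7, 8]
  Insert 5 (step 9): P = [1, 3, 5] / [2, 4, 8] / [6, 7, 9];  Q = [1, 2, 4] / [3, 5, 6] / [7, 8, 9]
Final shape: (3, 3, 3).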